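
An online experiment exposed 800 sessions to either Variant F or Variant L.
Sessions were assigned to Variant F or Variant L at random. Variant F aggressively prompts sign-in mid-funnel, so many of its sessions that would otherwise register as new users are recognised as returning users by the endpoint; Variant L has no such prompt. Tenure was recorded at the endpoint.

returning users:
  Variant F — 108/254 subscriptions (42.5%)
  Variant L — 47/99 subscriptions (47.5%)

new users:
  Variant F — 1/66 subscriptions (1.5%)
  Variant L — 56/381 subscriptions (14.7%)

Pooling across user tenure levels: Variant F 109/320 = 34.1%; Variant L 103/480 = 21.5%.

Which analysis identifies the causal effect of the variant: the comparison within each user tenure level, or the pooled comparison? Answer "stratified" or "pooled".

pooled

User tenure is recorded after the variant and is itself shifted by it — it sits on the causal path from variant to outcome. Conditioning on a mediator would strip out part of the effect we want; the pooled comparison gives the total causal effect.
Pooled: Variant F 34.1% vs Variant L 21.5%; Variant F is higher overall.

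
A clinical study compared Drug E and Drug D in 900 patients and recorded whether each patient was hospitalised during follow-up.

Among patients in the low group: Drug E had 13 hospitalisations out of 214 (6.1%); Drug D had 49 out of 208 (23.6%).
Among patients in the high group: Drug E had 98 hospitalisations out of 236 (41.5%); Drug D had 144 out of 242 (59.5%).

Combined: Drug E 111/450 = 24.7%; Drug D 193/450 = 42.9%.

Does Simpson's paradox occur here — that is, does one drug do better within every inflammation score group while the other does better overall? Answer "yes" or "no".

no

Within each inflammation score level (low 6.1% vs 23.6%; high 41.5% vs 59.5%), Drug E has the lower rate every time. Pooled: 24.7% vs 42.9% — Drug E has the lower rate overall. They agree.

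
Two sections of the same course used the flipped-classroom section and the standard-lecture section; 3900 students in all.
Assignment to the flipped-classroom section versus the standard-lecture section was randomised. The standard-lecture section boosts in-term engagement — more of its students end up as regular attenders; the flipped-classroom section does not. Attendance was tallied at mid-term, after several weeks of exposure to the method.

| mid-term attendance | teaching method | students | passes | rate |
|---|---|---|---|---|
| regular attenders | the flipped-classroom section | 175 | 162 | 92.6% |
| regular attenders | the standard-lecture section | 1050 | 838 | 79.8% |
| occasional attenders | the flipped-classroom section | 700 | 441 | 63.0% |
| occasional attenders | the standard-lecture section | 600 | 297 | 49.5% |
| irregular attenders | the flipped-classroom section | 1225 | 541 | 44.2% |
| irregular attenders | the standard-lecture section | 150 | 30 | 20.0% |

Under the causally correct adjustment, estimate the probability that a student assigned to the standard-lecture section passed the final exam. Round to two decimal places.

The mid-term attendance-specific comparison favours the flipped-classroom section throughout, but the pooled figures favour the standard-lecture section. The question is whether to condition on mid-term attendance.
Mid-term attendance here is a post-treatment variable shaped by the teaching method; conditioning on it would introduce bias rather than remove it. The overall comparison is the causal one.
So P(outcome | do(the standard-lecture section)) is just the pooled rate for the standard-lecture section: 1165/1800 = 0.647.

0.65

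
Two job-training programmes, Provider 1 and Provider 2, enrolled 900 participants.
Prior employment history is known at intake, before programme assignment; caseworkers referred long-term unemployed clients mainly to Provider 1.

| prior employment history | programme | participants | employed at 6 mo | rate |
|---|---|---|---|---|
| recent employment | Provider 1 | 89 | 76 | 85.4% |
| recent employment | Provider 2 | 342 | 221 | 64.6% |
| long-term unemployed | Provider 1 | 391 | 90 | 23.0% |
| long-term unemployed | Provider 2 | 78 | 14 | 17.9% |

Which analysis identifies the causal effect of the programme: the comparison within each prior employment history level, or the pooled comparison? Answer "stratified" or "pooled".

stratified

Prior employment history satisfies the back-door criterion: it is not a descendant of the programme, and it blocks the spurious path from programme to outcome. Adjusting for it (i.e., using the within-prior employment history rates) gives the causal effect.
Within each level — recent employment: 85.4% vs 64.6%; long-term unemployed: 23.0% vs 17.9% — Provider 1 is higher every time.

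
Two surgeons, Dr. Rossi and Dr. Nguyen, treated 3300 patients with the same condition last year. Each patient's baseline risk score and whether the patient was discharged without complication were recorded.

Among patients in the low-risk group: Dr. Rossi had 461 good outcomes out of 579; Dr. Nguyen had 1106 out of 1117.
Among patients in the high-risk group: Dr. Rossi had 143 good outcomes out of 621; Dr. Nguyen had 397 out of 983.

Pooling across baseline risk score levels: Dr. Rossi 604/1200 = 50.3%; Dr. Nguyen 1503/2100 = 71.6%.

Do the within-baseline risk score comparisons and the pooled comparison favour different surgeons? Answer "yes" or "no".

no

Within each baseline risk score level (low-risk 79.6% vs 99.0%; high-risk 23.0% vs 40.4%), Dr. Nguyen has the higher rate every time. Pooled: 50.3% vs 71.6% — Dr. Nguyen has the higher rate overall. They agree.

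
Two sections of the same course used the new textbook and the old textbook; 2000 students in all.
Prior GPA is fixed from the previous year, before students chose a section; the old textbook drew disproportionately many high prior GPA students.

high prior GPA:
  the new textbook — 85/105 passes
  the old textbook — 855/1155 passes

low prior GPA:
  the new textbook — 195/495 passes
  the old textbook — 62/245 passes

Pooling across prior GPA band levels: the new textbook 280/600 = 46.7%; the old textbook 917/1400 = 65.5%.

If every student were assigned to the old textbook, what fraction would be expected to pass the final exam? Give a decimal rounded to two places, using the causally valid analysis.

0.56

Prior GPA band is set before the teaching method has any effect — it is not caused by the teaching method — and it independently drives the outcome. That makes it a confounder, so the causal comparison is within prior GPA band levels.
Standardising the old textbook to the population prior GPA band mix: 0.630·855/1155 + 0.370·62/245 = 0.560.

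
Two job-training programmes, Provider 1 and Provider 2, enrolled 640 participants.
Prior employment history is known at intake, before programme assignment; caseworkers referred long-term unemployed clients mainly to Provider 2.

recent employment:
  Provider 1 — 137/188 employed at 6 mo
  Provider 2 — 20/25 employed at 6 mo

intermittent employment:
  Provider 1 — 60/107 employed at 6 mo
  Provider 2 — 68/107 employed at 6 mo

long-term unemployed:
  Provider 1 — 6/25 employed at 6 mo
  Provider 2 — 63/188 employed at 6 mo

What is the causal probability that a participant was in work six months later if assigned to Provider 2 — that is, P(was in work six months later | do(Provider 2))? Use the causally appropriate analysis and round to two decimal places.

0.59

Since prior employment history is a pre-existing factor (not a product of the programme) and it affects the outcome on its own, it is a confounder. The stratified rates, not the pooled rate, identify the causal effect.
Standardising Provider 2 to the population prior employment history mix: 0.333·20/25 + 0.334·68/107 + 0.333·63/188 = 0.590.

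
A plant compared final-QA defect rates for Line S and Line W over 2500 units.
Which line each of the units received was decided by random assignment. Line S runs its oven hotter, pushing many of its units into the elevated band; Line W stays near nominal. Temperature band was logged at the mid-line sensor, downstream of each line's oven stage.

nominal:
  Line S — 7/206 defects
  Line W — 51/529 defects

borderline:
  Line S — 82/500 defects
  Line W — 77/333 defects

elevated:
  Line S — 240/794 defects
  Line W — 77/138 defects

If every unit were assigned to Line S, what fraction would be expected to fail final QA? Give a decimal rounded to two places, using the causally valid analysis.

0.22

Line S is lower inside every in-process temperature band stratum but Line W is lower in aggregate. Whether to stratify depends on how in-process temperature band relates to the line.
Stratifying would compare lines among units the lines themselves sorted into in-process temperature band groups — a form of selection on an intermediate. The unconditioned pooled rates give the total causal effect.
So P(outcome | do(Line S)) is just the pooled rate for Line S: 329/1500 = 0.219.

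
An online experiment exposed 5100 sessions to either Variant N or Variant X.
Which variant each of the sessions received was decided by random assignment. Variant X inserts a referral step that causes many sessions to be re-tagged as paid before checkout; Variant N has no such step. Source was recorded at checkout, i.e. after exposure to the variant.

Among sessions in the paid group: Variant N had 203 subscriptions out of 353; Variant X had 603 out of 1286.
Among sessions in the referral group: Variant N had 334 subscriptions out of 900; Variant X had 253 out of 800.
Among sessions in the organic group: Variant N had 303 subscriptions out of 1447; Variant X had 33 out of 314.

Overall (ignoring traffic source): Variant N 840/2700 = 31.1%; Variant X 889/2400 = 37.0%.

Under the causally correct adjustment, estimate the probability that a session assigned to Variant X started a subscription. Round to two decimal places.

Because the variant influences traffic source, traffic source is a post-treatment mediator, not a confounder. Stratifying on it would bias the estimate; the causal effect is the crude pooled difference.
So P(outcome | do(Variant X)) is just the pooled rate for Variant X: 889/2400 = 0.370.

0.37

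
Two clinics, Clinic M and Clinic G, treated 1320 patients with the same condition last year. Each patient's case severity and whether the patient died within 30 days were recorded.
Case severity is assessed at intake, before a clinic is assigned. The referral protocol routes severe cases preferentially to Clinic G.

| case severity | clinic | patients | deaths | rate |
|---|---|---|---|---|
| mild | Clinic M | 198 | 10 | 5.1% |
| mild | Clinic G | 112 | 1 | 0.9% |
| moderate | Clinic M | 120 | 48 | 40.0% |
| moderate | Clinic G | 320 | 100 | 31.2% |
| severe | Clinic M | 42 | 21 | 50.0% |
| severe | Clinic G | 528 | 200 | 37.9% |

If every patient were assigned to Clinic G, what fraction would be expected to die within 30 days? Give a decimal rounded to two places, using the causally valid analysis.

0.27

Since case severity is a pre-existing factor (not a product of the clinic) and it affects the outcome on its own, it is a confounder. The stratified rates, not the pooled rate, identify the causal effect.
Standardising Clinic G to the population case severity mix: 0.235·1/112 + 0.333·100/320 + 0.432·200/528 = 0.270.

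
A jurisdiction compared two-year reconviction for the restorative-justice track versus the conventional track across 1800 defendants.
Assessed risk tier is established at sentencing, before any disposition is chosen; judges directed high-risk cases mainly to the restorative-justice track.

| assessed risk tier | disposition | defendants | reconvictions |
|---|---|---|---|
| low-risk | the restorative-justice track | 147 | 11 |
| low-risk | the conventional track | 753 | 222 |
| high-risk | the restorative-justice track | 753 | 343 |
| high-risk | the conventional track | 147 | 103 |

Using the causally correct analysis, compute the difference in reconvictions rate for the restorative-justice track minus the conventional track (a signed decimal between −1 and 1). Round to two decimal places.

-0.23

The stratified and pooled comparisons disagree (the restorative-justice track wins within each assessed risk tier; the conventional track wins overall), so the answer turns on the causal role of assessed risk tier.
Assessed risk tier is set before the disposition has any effect — it is not caused by the disposition — and it independently drives the outcome. That makes it a confounder, so the causal comparison is within assessed risk tier levels.
Adjusting over the population distribution of assessed risk tier: 0.500·(0.075−0.295) + 0.500·(0.456−0.701) = -0.233.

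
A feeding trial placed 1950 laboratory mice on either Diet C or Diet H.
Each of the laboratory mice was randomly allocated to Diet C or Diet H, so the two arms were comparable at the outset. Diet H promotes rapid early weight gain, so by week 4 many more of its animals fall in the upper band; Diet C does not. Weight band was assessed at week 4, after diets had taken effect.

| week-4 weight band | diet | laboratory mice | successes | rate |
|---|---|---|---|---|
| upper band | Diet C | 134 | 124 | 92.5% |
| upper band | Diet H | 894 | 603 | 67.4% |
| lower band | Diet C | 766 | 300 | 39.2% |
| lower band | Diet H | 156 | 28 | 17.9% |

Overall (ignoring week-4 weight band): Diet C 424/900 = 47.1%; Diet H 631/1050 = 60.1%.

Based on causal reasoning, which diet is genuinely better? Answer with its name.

Because the diet influences week-4 weight band, week-4 weight band is a post-treatment mediator, not a confounder. Stratifying on it would bias the estimate; the causal effect is the crude pooled difference.
Pooled: Diet C 47.1% vs Diet H 60.1%; Diet H is higher overall.

Diet H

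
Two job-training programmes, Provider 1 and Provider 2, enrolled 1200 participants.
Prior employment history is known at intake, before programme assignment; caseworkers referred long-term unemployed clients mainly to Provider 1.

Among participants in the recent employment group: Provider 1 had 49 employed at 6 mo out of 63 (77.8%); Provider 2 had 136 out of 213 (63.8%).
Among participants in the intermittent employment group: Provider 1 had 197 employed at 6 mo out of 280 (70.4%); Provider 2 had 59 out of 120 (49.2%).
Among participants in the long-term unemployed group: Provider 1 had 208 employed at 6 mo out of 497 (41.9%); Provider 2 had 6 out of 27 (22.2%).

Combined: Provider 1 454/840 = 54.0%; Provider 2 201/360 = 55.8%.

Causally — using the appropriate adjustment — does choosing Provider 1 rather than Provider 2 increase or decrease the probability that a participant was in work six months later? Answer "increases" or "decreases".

Since prior employment history is a pre-existing factor (not a product of the programme) and it affects the outcome on its own, it is a confounder. The stratified rates, not the pooled rate, identify the causal effect.
Within each level — recent employment: 77.8% vs 63.8%; intermittent employment: 70.4% vs 49.2%; long-term unemployed: 41.9% vs 22.2% — Provider 1 is higher every time.

increases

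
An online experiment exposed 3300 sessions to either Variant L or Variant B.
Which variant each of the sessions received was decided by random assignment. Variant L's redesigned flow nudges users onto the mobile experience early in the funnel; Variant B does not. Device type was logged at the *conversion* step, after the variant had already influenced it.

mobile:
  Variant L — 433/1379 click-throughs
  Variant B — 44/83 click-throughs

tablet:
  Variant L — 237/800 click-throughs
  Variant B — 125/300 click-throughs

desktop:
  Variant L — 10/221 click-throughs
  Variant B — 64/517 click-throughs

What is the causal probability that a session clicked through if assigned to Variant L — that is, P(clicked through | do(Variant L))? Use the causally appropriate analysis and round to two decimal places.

Device type here is a post-treatment variable shaped by the variant; conditioning on it would introduce bias rather than remove it. The overall comparison is the causal one.
So P(outcome | do(Variant L)) is just the pooled rate for Variant L: 680/2400 = 0.283.

0.28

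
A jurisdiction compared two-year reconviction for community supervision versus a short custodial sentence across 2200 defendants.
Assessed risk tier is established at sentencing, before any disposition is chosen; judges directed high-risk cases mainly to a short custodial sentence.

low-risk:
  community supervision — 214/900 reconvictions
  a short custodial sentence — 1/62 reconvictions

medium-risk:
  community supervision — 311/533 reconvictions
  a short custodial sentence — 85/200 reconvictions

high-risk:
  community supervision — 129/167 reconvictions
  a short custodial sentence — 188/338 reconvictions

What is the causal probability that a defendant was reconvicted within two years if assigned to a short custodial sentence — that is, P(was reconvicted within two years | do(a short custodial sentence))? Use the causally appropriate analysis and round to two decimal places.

The stratified and pooled comparisons disagree (a short custodial sentence wins within each assessed risk tier; community supervision wins overall), so the answer turns on the causal role of assessed risk tier.
The imbalance in assessed risk tier arose from how defendants were allocated, not from anything the disposition did; and assessed risk tier independently affects the outcome. The pooled gap is confounded — condition on assessed risk tier.
Standardising a short custodial sentence to the population assessed risk tier mix: 0.437·1/62 + 0.333·85/200 + 0.230·188/338 = 0.276.

0.28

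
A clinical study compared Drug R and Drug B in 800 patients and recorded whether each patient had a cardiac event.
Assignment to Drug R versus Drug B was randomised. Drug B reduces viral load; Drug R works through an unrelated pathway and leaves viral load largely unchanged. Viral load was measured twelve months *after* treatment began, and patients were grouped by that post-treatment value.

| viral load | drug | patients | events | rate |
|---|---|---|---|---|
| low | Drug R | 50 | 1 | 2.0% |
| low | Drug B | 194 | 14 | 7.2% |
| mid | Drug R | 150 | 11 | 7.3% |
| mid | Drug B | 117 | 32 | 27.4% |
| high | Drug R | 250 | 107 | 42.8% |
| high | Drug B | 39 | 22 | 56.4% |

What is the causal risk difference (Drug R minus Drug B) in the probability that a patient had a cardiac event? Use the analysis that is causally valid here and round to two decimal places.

The viral load-specific comparison favours Drug R throughout, but the pooled figures favour Drug B. The question is whether to condition on viral load.
Viral load is recorded after the drug and is itself shifted by it — it sits on the causal path from drug to outcome. Conditioning on a mediator would strip out part of the effect we want; the pooled comparison gives the total causal effect.
The causal difference is the pooled difference: 0.264 − 0.194 = +0.070.

+0.07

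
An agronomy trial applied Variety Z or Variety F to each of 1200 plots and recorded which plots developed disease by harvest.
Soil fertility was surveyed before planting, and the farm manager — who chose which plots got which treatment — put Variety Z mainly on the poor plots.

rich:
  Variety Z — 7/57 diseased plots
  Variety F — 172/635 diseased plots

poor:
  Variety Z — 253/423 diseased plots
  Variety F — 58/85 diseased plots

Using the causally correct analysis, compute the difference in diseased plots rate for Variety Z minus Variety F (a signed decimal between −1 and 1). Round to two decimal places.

-0.12

Since soil fertility is a pre-existing factor (not a product of the variety) and it affects the outcome on its own, it is a confounder. The stratified rates, not the pooled rate, identify the causal effect.
Adjusting over the population distribution of soil fertility: 0.577·(0.123−0.271) + 0.423·(0.598−0.682) = -0.121.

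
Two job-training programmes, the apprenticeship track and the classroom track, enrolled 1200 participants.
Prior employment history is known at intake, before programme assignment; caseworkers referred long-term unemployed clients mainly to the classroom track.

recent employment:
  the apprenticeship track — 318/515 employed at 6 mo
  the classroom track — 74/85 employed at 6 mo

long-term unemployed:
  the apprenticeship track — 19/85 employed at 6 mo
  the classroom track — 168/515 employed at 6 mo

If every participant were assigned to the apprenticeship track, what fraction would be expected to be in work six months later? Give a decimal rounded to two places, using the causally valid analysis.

Prior employment history differs across programmes for reasons unrelated to any effect of the programme itself, and it separately predicts the outcome — a classic confounder. We must compare within prior employment history levels.
Standardising the apprenticeship track to the population prior employment history mix: 0.500·318/515 + 0.500·19/85 = 0.421.

0.42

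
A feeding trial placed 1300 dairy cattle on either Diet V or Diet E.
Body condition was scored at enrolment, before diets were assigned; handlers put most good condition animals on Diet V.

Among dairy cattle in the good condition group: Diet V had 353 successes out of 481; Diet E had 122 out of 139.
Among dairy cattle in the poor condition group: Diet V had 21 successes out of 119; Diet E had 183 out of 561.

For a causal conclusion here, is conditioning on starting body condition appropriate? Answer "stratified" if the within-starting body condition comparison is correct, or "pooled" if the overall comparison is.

stratified

The stratified and pooled comparisons disagree (Diet E wins within each starting body condition; Diet V wins overall), so the answer turns on the causal role of starting body condition.
Nothing the diet does changes starting body condition; the imbalance is an allocation artefact. With starting body condition also predicting the outcome, the pooled figure is confounded, and the within-stratum comparison is the causal one.
Within each level — good condition: 73.4% vs 87.8%; poor condition: 17.6% vs 32.6% — Diet E is higher every time.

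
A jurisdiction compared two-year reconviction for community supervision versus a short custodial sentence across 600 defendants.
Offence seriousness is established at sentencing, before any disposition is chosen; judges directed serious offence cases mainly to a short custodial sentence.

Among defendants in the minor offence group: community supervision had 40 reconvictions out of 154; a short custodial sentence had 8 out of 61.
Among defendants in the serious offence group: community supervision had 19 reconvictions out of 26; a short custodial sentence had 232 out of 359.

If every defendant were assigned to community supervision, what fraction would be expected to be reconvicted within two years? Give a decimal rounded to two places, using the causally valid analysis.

0.56

The stratified and pooled comparisons disagree (a short custodial sentence wins within each offence seriousness; community supervision wins overall), so the answer turns on the causal role of offence seriousness.
The imbalance in offence seriousness arose from how defendants were allocated, not from anything the disposition did; and offence seriousness independently affects the outcome. The pooled gap is confounded — condition on offence seriousness.
Standardising community supervision to the population offence seriousness mix: 0.358·40/154 + 0.642·19/26 = 0.562.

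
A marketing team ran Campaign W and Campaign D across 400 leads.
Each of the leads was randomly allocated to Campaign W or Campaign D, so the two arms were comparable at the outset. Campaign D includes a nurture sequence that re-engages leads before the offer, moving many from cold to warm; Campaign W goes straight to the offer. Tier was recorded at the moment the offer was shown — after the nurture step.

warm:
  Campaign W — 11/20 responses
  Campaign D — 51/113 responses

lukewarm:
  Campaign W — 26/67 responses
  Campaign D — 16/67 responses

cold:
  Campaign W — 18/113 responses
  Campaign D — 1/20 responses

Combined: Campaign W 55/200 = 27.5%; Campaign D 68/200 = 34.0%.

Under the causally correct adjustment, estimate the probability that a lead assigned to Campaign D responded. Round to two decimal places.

Within every engagement tier level Campaign W has the higher rate, yet pooled Campaign D does — Simpson's reversal.
Engagement tier lies on the pathway campaign → engagement tier → outcome, so adjusting for it blocks the indirect effect. For the total causal effect of campaign, use the unadjusted pooled rates.
So P(outcome | do(Campaign D)) is just the pooled rate for Campaign D: 68/200 = 0.340.

0.34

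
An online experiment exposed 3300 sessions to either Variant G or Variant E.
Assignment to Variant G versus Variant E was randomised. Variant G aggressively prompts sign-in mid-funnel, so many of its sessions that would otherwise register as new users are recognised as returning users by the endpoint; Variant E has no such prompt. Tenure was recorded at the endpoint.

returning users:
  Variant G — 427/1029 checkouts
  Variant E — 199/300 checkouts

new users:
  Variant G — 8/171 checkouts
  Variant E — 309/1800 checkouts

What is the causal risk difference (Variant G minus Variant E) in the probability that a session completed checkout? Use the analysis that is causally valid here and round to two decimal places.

User tenure lies on the pathway variant → user tenure → outcome, so adjusting for it blocks the indirect effect. For the total causal effect of variant, use the unadjusted pooled rates.
The causal difference is the pooled difference: 0.362 − 0.242 = +0.121.

+0.12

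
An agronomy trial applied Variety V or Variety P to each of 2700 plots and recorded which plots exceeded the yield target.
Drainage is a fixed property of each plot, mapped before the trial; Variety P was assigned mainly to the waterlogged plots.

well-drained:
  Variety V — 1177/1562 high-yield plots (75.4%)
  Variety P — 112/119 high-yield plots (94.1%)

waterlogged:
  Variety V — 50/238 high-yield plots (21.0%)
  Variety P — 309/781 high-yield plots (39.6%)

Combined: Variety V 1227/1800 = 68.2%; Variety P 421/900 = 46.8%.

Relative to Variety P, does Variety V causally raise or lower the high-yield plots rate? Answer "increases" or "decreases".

Field drainage satisfies the back-door criterion: it is not a descendant of the variety, and it blocks the spurious path from variety to outcome. Adjusting for it (i.e., using the within-field drainage rates) gives the causal effect.
Within each level — well-drained: 75.4% vs 94.1%; waterlogged: 21.0% vs 39.6% — Variety P is higher every time.

decreases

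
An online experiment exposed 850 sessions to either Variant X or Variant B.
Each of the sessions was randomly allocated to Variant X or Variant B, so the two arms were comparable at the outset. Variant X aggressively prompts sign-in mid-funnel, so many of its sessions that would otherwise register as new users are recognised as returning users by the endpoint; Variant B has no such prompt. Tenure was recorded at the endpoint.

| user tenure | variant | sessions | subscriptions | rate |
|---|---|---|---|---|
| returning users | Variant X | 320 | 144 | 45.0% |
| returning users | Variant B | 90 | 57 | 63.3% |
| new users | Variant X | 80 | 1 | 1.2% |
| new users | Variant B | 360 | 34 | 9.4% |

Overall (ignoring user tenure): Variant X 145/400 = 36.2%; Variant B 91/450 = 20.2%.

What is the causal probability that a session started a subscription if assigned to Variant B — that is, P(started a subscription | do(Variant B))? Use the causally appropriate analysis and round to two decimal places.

0.20

Variant B is higher inside every user tenure stratum but Variant X is higher in aggregate. Whether to stratify depends on how user tenure relates to the variant.
The distribution of user tenure is itself part of what the variant does — it is an intermediate outcome. Holding it fixed would remove that part of the effect; the total effect is the pooled difference.
So P(outcome | do(Variant B)) is just the pooled rate for Variant B: 91/450 = 0.202.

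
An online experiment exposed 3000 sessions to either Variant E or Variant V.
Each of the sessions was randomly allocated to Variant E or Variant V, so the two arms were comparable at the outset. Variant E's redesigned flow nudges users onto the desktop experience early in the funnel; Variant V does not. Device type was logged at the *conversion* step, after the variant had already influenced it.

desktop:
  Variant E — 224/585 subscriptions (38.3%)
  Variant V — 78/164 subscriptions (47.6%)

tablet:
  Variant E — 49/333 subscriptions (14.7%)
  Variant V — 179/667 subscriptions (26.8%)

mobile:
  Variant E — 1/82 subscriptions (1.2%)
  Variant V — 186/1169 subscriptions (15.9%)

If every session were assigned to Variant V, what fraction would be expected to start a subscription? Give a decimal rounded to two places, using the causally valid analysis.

0.22

The stratified and pooled comparisons disagree (Variant V wins within each device type; Variant E wins overall), so the answer turns on the causal role of device type.
Stratifying would compare variants among sessions the variants themselves sorted into device type groups — a form of selection on an intermediate. The unconditioned pooled rates give the total causal effect.
So P(outcome | do(Variant V)) is just the pooled rate for Variant V: 443/2000 = 0.222.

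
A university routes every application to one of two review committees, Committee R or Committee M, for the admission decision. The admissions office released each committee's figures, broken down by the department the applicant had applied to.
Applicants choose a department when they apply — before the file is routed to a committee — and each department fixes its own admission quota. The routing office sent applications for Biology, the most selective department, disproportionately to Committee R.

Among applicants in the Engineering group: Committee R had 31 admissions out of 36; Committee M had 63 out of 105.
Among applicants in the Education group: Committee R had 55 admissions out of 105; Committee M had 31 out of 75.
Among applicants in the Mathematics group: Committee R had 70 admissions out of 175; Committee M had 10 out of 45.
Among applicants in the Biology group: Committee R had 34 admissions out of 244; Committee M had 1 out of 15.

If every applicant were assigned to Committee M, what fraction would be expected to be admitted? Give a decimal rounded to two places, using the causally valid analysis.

0.28

Department is set before the review committee has any effect — it is not caused by the review committee — and it independently drives the outcome. That makes it a confounder, so the causal comparison is within department levels.
Standardising Committee M to the population department mix: 0.176·63/105 + 0.225·31/75 + 0.275·10/45 + 0.324·1/15 = 0.281.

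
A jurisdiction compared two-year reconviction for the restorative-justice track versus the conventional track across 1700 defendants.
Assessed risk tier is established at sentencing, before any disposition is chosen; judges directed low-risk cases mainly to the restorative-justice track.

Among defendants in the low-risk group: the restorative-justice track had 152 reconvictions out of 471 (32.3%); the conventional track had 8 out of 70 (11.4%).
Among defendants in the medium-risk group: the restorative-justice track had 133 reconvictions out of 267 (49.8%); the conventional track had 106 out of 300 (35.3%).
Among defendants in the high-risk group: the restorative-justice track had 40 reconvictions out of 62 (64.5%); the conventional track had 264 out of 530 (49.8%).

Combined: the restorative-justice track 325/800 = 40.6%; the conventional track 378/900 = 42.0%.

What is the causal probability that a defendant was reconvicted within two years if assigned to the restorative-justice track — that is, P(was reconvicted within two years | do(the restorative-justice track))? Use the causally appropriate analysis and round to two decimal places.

The assessed risk tier-specific comparison favours the conventional track throughout, but the pooled figures favour the restorative-justice track. The question is whether to condition on assessed risk tier.
Assessed risk tier differs across dispositions for reasons unrelated to any effect of the disposition itself, and it separately predicts the outcome — a classic confounder. We must compare within assessed risk tier levels.
Standardising the restorative-justice track to the population assessed risk tier mix: 0.318·152/471 + 0.334·133/267 + 0.348·40/62 = 0.494.

0.49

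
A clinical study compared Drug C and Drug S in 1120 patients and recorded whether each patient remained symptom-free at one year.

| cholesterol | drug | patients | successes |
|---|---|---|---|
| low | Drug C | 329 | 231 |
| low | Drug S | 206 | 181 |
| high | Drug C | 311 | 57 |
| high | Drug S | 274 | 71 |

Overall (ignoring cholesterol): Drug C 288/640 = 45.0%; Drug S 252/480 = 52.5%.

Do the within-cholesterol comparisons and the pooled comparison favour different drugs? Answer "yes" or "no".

no

Within each cholesterol level (low 70.2% vs 87.9%; high 18.3% vs 25.9%), Drug S has the higher rate every time. Pooled: 45.0% vs 52.5% — Drug S has the higher rate overall. They agree.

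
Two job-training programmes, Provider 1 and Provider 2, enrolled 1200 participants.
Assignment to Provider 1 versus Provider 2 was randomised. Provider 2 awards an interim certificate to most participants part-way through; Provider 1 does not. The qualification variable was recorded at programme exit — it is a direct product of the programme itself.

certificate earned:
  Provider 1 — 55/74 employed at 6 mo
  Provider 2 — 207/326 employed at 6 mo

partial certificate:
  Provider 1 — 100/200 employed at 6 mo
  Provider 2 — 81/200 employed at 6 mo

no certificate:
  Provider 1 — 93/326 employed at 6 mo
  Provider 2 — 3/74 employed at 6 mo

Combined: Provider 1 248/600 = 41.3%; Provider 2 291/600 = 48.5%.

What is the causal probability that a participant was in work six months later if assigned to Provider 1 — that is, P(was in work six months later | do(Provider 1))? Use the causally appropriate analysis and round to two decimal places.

0.41

Within every qualification attained during the programme level Provider 1 has the higher rate, yet pooled Provider 2 does — Simpson's reversal.
Qualification attained during the programme lies on the pathway programme → qualification attained during the programme → outcome, so adjusting for it blocks the indirect effect. For the total causal effect of programme, use the unadjusted pooled rates.
So P(outcome | do(Provider 1)) is just the pooled rate for Provider 1: 248/600 = 0.413.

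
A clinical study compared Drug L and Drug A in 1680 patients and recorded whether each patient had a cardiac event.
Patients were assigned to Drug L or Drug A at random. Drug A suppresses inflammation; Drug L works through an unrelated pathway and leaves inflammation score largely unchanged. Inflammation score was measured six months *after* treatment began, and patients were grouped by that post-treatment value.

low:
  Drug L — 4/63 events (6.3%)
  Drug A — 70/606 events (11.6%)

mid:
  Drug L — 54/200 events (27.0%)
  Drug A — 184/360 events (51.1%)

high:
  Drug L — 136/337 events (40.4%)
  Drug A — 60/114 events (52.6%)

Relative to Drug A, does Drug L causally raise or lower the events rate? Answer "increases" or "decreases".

increases

Drug L is lower inside every inflammation score stratum but Drug A is lower in aggregate. Whether to stratify depends on how inflammation score relates to the drug.
Inflammation score lies on the pathway drug → inflammation score → outcome, so adjusting for it blocks the indirect effect. For the total causal effect of drug, use the unadjusted pooled rates.
Pooled: Drug L 32.3% vs Drug A 29.1%; Drug A is lower overall.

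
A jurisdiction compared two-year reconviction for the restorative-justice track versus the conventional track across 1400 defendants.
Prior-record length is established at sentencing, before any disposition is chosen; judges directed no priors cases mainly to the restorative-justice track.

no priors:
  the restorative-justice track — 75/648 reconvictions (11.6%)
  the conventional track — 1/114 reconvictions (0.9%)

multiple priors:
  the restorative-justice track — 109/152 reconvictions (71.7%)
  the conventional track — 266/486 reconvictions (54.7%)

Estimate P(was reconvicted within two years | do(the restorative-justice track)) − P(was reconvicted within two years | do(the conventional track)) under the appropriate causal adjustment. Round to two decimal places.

+0.14

Since prior-record length is a pre-existing factor (not a product of the disposition) and it affects the outcome on its own, it is a confounder. The stratified rates, not the pooled rate, identify the causal effect.
Adjusting over the population distribution of prior-record length: 0.544·(0.116−0.009) + 0.456·(0.717−0.547) = +0.136.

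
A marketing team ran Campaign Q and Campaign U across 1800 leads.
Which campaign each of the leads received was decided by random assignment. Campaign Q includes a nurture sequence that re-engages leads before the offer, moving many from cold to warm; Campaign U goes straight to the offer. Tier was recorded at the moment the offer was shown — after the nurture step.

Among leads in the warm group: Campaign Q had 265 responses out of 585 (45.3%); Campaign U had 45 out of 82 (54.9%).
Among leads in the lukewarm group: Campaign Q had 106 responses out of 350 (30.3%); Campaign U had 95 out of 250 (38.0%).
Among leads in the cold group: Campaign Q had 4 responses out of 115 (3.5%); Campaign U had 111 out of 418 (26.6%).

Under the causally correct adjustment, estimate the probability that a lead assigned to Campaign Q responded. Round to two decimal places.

The engagement tier-specific comparison favours Campaign U throughout, but the pooled figures favour Campaign Q. The question is whether to condition on engagement tier.
Engagement tier lies on the pathway campaign → engagement tier → outcome, so adjusting for it blocks the indirect effect. For the total causal effect of campaign, use the unadjusted pooled rates.
So P(outcome | do(Campaign Q)) is just the pooled rate for Campaign Q: 375/1050 = 0.357.

0.36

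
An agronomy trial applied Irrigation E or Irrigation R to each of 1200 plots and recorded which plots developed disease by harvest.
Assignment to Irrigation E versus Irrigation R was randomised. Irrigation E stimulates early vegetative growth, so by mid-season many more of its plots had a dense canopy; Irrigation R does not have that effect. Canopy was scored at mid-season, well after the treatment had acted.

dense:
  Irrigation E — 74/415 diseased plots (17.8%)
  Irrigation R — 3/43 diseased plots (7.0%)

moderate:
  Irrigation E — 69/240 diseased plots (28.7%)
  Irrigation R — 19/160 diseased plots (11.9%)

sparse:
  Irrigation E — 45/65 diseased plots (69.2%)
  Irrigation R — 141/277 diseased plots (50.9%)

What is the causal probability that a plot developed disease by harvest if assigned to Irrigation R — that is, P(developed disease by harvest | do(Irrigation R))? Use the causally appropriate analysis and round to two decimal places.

0.34

The mid-season canopy-specific comparison favours Irrigation R throughout, but the pooled figures favour Irrigation E. The question is whether to condition on mid-season canopy.
Mid-season canopy is downstream of the irrigation. One should not condition on a consequence of treatment, so the overall rates are the right comparison.
So P(outcome | do(Irrigation R)) is just the pooled rate for Irrigation R: 163/480 = 0.340.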